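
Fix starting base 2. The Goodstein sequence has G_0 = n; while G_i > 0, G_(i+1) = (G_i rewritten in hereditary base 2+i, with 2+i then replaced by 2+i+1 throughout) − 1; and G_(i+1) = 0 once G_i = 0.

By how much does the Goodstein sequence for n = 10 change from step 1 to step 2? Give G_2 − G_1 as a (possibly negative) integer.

G_0=10  [base 2] 2^(2 + 1) + 2  →[2↦3]→  3^(3 + 1) + 3 = 84  −1 ⇒ G_1=83
G_1=83  [base 3] 3^(3 + 1) + 2  →[3↦4]→  4^(4 + 1) + 2 = 1026  −1 ⇒ G_2=1025

942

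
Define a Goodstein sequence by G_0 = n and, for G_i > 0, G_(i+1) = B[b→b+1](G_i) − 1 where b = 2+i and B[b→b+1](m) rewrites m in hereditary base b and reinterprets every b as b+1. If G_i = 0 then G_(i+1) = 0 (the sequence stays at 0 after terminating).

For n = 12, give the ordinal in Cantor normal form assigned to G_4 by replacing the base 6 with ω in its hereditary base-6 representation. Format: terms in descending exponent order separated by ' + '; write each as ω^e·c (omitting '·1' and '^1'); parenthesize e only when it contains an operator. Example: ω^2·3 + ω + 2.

ω^(ω + 1) + ω^2·2 + ω + 5

base 2: 12 = 2^(2 + 1) + 2^2; at 3: 3^(3 + 1) + 3^3 = 108; next = 107
base 3: 107 = 3^(3 + 1) + 2·3^2 + 2·3 + 2; at 4: 4^(4 + 1) + 2·4^2 + 2·4 + 2 = 1066; next = 1065
base 4: 1065 = 4^(4 + 1) + 2·4^2 + 2·4 + 1; at 5: 5^(5 + 1) + 2·5^2 + 2·5 + 1 = 15686; next = 15685
base 5: 15685 = 5^(5 + 1) + 2·5^2 + 2·5; at 6: 6^(6 + 1) + 2·6^2 + 2·6 = 280020; next = 280019
base 6: 280019 = 6^(6 + 1) + 2·6^2 + 6 + 5; at 7: 7^(7 + 1) + 2·7^2 + 7 + 5 = 5764911; next = 5764910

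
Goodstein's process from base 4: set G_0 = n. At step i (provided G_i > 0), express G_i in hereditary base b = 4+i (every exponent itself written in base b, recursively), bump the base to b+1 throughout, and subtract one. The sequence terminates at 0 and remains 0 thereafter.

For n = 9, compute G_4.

11

[0] 9 ≡ 2·4 + 1 (base 4). Lift 5: 11. −1: 10.
[1] 10 ≡ 2·5 (base 5). Lift 6: 12. −1: 11.
[2] 11 ≡ 6 + 5 (base 6). Lift 7: 12. −1: 11.
[3] 11 ≡ 7 + 4 (base 7). Lift 8: 12. −1: 11.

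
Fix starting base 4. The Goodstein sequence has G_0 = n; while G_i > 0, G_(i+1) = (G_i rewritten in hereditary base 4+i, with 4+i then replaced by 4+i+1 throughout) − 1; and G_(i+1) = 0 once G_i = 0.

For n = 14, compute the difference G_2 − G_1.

2

14 —HB4→ 3·4 + 2 —bump→ 3·5 + 2 = 17 —(−1)→ 16
16 —HB5→ 3·5 + 1 —bump→ 3·6 + 1 = 19 —(−1)→ 18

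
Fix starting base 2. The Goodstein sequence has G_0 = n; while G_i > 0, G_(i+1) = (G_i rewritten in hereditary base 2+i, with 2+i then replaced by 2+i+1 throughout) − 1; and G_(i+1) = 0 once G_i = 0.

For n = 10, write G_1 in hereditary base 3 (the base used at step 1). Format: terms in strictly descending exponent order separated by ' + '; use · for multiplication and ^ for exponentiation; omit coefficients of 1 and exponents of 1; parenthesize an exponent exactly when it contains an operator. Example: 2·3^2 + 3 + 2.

i=0: 10 = 2^(2 + 1) + 2 (b=2); 2→3: 3^(3 + 1) + 3 = 84; 84−1 = 83
i=1: 83 = 3^(3 + 1) + 2 (b=3); 3→4: 4^(4 + 1) + 2 = 1026; 1026−1 = 1025

3^(3 + 1) + 2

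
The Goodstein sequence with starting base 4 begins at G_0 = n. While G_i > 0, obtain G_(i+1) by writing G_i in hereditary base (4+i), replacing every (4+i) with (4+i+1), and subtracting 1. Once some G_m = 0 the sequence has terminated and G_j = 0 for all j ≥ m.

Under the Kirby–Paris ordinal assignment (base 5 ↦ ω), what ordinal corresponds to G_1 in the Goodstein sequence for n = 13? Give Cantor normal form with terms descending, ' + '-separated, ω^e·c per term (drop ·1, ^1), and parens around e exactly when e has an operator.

(0) 13|_4 = 3·4 + 1 ↦ 3·5 + 1|_5 = 16 ⇒ 15
(1) 15|_5 = 3·5 ↦ 3·6|_6 = 18 ⇒ 17

ω·3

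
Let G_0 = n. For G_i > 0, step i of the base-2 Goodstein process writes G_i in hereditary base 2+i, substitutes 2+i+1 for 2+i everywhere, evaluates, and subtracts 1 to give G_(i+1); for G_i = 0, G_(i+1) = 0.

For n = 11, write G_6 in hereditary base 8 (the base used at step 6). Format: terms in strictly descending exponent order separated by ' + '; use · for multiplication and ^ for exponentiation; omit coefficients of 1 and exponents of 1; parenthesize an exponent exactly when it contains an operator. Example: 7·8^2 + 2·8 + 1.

7·8^8 + 7·8^7 + 7·8^6 + 7·8^5 + 7·8^4 + 7·8^3 + 7·8^2 + 7·8 + 7

step 0: 11 = 2^(2 + 1) + 2 + 1; sub 3 for 2: 3^(3 + 1) + 3 + 1; = 85; G_1 = 85−1 = 84
step 1: 84 = 3^(3 + 1) + 3; sub 4 for 3: 4^(4 + 1) + 4; = 1028; G_2 = 1028−1 = 1027
step 2: 1027 = 4^(4 + 1) + 3; sub 5 for 4: 5^(5 + 1) + 3; = 15628; G_3 = 15628−1 = 15627
step 3: 15627 = 5^(5 + 1) + 2; sub 6 for 5: 6^(6 + 1) + 2; = 279938; G_4 = 279938−1 = 279937
step 4: 279937 = 6^(6 + 1) + 1; sub 7 for 6: 7^(7 + 1) + 1; = 5764802; G_5 = 5764802−1 = 5764801
step 5: 5764801 = 7^(7 + 1); sub 8 for 7: 8^(8 + 1); = 134217728; G_6 = 134217728−1 = 134217727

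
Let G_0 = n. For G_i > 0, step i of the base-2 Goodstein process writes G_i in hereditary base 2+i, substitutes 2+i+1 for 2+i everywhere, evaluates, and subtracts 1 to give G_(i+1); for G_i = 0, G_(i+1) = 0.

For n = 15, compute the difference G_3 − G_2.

17469

15 —HB2→ 2^(2 + 1) + 2^2 + 2 + 1 —bump→ 3^(3 + 1) + 3^3 + 3 + 1 = 112 —(−1)→ 111
111 —HB3→ 3^(3 + 1) + 3^3 + 3 —bump→ 4^(4 + 1) + 4^4 + 4 = 1284 —(−1)→ 1283
1283 —HB4→ 4^(4 + 1) + 4^4 + 3 —bump→ 5^(5 + 1) + 5^5 + 3 = 18753 —(−1)→ 18752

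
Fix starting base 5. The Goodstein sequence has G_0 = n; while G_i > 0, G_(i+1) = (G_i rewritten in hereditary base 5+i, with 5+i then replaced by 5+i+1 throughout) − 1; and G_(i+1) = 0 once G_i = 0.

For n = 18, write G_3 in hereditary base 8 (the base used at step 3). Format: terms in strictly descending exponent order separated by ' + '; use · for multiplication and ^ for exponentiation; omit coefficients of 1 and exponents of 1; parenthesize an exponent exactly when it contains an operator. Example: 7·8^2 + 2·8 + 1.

3·8

G_0=18  [base 5] 3·5 + 3  →[5↦6]→  3·6 + 3 = 21  −1 ⇒ G_1=20
G_1=20  [base 6] 3·6 + 2  →[6↦7]→  3·7 + 2 = 23  −1 ⇒ G_2=22
G_2=22  [base 7] 3·7 + 1  →[7↦8]→  3·8 + 1 = 25  −1 ⇒ G_3=24
G_3=24  [base 8] 3·8  →[8↦9]→  3·9 = 27  −1 ⇒ G_4=26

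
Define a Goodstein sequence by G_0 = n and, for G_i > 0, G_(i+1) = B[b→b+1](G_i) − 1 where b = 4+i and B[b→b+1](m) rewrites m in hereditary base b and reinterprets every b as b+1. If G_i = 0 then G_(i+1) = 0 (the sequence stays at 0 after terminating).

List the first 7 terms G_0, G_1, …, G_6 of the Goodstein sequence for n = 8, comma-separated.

8, 9, 9, 9, 9, 9, 9

G_0=8  [base 4] 2·4  →[4↦5]→  2·5 = 10  −1 ⇒ G_1=9
G_1=9  [base 5] 5 + 4  →[5↦6]→  6 + 4 = 10  −1 ⇒ G_2=9
G_2=9  [base 6] 6 + 3  →[6↦7]→  7 + 3 = 10  −1 ⇒ G_3=9
G_3=9  [base 7] 7 + 2  →[7↦8]→  8 + 2 = 10  −1 ⇒ G_4=9
G_4=9  [base 8] 8 + 1  →[8↦9]→  9 + 1 = 10  −1 ⇒ G_5=9
G_5=9  [base 9] 9  →[9↦10]→  10 = 10  −1 ⇒ G_6=9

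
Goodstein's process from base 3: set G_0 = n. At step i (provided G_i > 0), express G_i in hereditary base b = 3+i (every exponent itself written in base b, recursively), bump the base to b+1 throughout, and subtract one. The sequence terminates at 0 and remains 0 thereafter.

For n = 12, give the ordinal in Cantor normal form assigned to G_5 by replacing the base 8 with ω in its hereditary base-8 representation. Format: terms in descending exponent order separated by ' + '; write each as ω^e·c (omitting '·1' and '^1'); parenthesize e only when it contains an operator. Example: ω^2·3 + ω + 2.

[0] 12 ≡ 3^2 + 3 (base 3). Lift 4: 20. −1: 19.
[1] 19 ≡ 4^2 + 3 (base 4). Lift 5: 28. −1: 27.
[2] 27 ≡ 5^2 + 2 (base 5). Lift 6: 38. −1: 37.
[3] 37 ≡ 6^2 + 1 (base 6). Lift 7: 50. −1: 49.
[4] 49 ≡ 7^2 (base 7). Lift 8: 64. −1: 63.
[5] 63 ≡ 7·8 + 7 (base 8). Lift 9: 70. −1: 69.

ω·7 + 7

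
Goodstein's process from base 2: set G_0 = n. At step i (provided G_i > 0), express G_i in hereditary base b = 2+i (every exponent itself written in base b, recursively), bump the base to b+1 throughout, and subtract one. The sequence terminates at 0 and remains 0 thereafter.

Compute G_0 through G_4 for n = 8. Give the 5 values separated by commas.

8, 80, 553, 6310, 93395

G_0=8  [base 2] 2^(2 + 1)  →[2↦3]→  3^(3 + 1) = 81  −1 ⇒ G_1=80
G_1=80  [base 3] 2·3^3 + 2·3^2 + 2·3 + 2  →[3↦4]→  2·4^4 + 2·4^2 + 2·4 + 2 = 554  −1 ⇒ G_2=553
G_2=553  [base 4] 2·4^4 + 2·4^2 + 2·4 + 1  →[4↦5]→  2·5^5 + 2·5^2 + 2·5 + 1 = 6311  −1 ⇒ G_3=6310
G_3=6310  [base 5] 2·5^5 + 2·5^2 + 2·5  →[5↦6]→  2·6^6 + 2·6^2 + 2·6 = 93396  −1 ⇒ G_4=93395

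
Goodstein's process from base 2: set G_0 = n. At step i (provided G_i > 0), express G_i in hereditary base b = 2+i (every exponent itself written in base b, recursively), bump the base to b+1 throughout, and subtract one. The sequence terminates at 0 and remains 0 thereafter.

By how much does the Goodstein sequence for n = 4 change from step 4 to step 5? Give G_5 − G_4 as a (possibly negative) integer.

(0) 4|_2 = 2^2 ↦ 3^3|_3 = 27 ⇒ 26
(1) 26|_3 = 2·3^2 + 2·3 + 2 ↦ 2·4^2 + 2·4 + 2|_4 = 42 ⇒ 41
(2) 41|_4 = 2·4^2 + 2·4 + 1 ↦ 2·5^2 + 2·5 + 1|_5 = 61 ⇒ 60
(3) 60|_5 = 2·5^2 + 2·5 ↦ 2·6^2 + 2·6|_6 = 84 ⇒ 83
(4) 83|_6 = 2·6^2 + 6 + 5 ↦ 2·7^2 + 7 + 5|_7 = 110 ⇒ 109

26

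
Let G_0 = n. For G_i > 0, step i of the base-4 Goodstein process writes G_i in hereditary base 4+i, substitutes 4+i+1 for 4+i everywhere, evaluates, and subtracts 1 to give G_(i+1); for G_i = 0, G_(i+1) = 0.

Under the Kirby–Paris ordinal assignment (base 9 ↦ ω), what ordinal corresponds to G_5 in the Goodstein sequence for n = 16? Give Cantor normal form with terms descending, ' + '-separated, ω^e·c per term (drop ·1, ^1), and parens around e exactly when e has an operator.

step 0: 16 = 4^2; sub 5 for 4: 5^2; = 25; G_1 = 25−1 = 24
step 1: 24 = 4·5 + 4; sub 6 for 5: 4·6 + 4; = 28; G_2 = 28−1 = 27
step 2: 27 = 4·6 + 3; sub 7 for 6: 4·7 + 3; = 31; G_3 = 31−1 = 30
step 3: 30 = 4·7 + 2; sub 8 for 7: 4·8 + 2; = 34; G_4 = 34−1 = 33
step 4: 33 = 4·8 + 1; sub 9 for 8: 4·9 + 1; = 37; G_5 = 37−1 = 36
step 5: 36 = 4·9; sub 10 for 9: 4·10; = 40; G_6 = 40−1 = 39

ω·4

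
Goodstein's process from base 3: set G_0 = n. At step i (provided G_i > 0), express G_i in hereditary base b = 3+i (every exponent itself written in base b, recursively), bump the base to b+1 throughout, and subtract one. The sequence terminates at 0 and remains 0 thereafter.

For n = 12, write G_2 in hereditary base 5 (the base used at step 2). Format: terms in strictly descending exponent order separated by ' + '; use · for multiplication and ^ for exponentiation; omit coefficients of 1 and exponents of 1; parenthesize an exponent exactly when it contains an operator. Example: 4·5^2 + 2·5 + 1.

i=0: 12 = 3^2 + 3 (b=3); 3→4: 4^2 + 4 = 20; 20−1 = 19
i=1: 19 = 4^2 + 3 (b=4); 4→5: 5^2 + 3 = 28; 28−1 = 27

5^2 + 2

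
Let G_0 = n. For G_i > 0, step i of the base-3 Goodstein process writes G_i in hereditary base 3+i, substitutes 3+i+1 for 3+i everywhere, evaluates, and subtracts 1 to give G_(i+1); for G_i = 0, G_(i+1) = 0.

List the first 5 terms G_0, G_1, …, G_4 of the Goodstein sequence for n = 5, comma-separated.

[0] 5 ≡ 3 + 2 (base 3). Lift 4: 6. −1: 5.
[1] 5 ≡ 4 + 1 (base 4). Lift 5: 6. −1: 5.
[2] 5 ≡ 5 (base 5). Lift 6: 6. −1: 5.
[3] 5 ≡ 5 (base 6). Lift 7: 5. −1: 4.

5, 5, 5, 5, 4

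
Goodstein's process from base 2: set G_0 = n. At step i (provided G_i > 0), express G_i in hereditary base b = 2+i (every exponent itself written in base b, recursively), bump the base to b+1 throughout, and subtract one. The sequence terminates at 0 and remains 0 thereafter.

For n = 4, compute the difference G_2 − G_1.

15

4 —HB2→ 2^2 —bump→ 3^3 = 27 —(−1)→ 26
26 —HB3→ 2·3^2 + 2·3 + 2 —bump→ 2·4^2 + 2·4 + 2 = 42 —(−1)→ 41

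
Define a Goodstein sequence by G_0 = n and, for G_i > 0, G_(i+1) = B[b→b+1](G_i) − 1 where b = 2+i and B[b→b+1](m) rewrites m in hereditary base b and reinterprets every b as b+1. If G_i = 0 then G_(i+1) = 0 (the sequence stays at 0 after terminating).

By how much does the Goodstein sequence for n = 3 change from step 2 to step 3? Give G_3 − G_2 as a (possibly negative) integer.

step 0: 3 = 2 + 1; sub 3 for 2: 3 + 1; = 4; G_1 = 4−1 = 3
step 1: 3 = 3; sub 4 for 3: 4; = 4; G_2 = 4−1 = 3
step 2: 3 = 3; sub 5 for 4: 3; = 3; G_3 = 3−1 = 2

-1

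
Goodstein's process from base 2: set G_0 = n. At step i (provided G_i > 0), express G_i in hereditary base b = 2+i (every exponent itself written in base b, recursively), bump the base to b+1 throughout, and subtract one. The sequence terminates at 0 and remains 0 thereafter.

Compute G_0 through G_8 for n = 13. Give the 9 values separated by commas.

13, 108, 1279, 16092, 280711, 5765998, 134219479, 3486786855, 100000003325

G_0=13  [base 2] 2^(2 + 1) + 2^2 + 1  →[2↦3]→  3^(3 + 1) + 3^3 + 1 = 109  −1 ⇒ G_1=108
G_1=108  [base 3] 3^(3 + 1) + 3^3  →[3↦4]→  4^(4 + 1) + 4^4 = 1280  −1 ⇒ G_2=1279
G_2=1279  [base 4] 4^(4 + 1) + 3·4^3 + 3·4^2 + 3·4 + 3  →[4↦5]→  5^(5 + 1) + 3·5^3 + 3·5^2 + 3·5 + 3 = 16093  −1 ⇒ G_3=16092
G_3=16092  [base 5] 5^(5 + 1) + 3·5^3 + 3·5^2 + 3·5 + 2  →[5↦6]→  6^(6 + 1) + 3·6^3 + 3·6^2 + 3·6 + 2 = 280712  −1 ⇒ G_4=280711
G_4=280711  [base 6] 6^(6 + 1) + 3·6^3 + 3·6^2 + 3·6 + 1  →[6↦7]→  7^(7 + 1) + 3·7^3 + 3·7^2 + 3·7 + 1 = 5765999  −1 ⇒ G_5=5765998
G_5=5765998  [base 7] 7^(7 + 1) + 3·7^3 + 3·7^2 + 3·7  →[7↦8]→  8^(8 + 1) + 3·8^3 + 3·8^2 + 3·8 = 134219480  −1 ⇒ G_6=134219479
G_6=134219479  [base 8] 8^(8 + 1) + 3·8^3 + 3·8^2 + 2·8 + 7  →[8↦9]→  9^(9 + 1) + 3·9^3 + 3·9^2 + 2·9 + 7 = 3486786856  −1 ⇒ G_7=3486786855
G_7=3486786855  [base 9] 9^(9 + 1) + 3·9^3 + 3·9^2 + 2·9 + 6  →[9↦10]→  10^(10 + 1) + 3·10^3 + 3·10^2 + 2·10 + 6 = 100000003326  −1 ⇒ G_8=100000003325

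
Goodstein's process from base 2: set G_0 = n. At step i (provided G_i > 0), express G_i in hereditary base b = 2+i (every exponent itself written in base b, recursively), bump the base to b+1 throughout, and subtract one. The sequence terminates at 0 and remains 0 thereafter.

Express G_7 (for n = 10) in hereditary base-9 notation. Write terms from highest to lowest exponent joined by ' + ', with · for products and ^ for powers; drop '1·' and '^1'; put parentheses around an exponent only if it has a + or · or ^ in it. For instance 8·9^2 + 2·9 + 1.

5·9^9 + 5·9^5 + 5·9^4 + 5·9^3 + 5·9^2 + 5·9 + 2

(0) 10|_2 = 2^(2 + 1) + 2 ↦ 3^(3 + 1) + 3|_3 = 84 ⇒ 83
(1) 83|_3 = 3^(3 + 1) + 2 ↦ 4^(4 + 1) + 2|_4 = 1026 ⇒ 1025
(2) 1025|_4 = 4^(4 + 1) + 1 ↦ 5^(5 + 1) + 1|_5 = 15626 ⇒ 15625
(3) 15625|_5 = 5^(5 + 1) ↦ 6^(6 + 1)|_6 = 279936 ⇒ 279935
(4) 279935|_6 = 5·6^6 + 5·6^5 + 5·6^4 + 5·6^3 + 5·6^2 + 5·6 + 5 ↦ 5·7^7 + 5·7^5 + 5·7^4 + 5·7^3 + 5·7^2 + 5·7 + 5|_7 = 4215755 ⇒ 4215754
(5) 4215754|_7 = 5·7^7 + 5·7^5 + 5·7^4 + 5·7^3 + 5·7^2 + 5·7 + 4 ↦ 5·8^8 + 5·8^5 + 5·8^4 + 5·8^3 + 5·8^2 + 5·8 + 4|_8 = 84073324 ⇒ 84073323
(6) 84073323|_8 = 5·8^8 + 5·8^5 + 5·8^4 + 5·8^3 + 5·8^2 + 5·8 + 3 ↦ 5·9^9 + 5·9^5 + 5·9^4 + 5·9^3 + 5·9^2 + 5·9 + 3|_9 = 1937434593 ⇒ 1937434592
(7) 1937434592|_9 = 5·9^9 + 5·9^5 + 5·9^4 + 5·9^3 + 5·9^2 + 5·9 + 2 ↦ 5·10^10 + 5·10^5 + 5·10^4 + 5·10^3 + 5·10^2 + 5·10 + 2|_10 = 50000555552 ⇒ 50000555551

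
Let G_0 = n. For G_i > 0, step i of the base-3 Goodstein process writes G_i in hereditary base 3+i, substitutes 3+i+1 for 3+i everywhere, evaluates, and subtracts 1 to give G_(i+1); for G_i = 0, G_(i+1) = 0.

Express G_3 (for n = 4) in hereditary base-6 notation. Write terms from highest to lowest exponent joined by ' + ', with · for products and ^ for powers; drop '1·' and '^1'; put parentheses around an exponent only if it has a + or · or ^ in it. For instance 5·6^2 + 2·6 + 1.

(0) 4|_3 = 3 + 1 ↦ 4 + 1|_4 = 5 ⇒ 4
(1) 4|_4 = 4 ↦ 5|_5 = 5 ⇒ 4
(2) 4|_5 = 4 ↦ 4|_6 = 4 ⇒ 3
(3) 3|_6 = 3 ↦ 3|_7 = 3 ⇒ 2

3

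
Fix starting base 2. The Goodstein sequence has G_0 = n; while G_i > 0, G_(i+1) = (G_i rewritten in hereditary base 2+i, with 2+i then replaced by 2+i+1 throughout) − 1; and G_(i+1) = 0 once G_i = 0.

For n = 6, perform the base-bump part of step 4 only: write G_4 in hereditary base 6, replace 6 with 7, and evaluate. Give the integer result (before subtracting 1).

6 —HB2→ 2^2 + 2 —bump→ 3^3 + 3 = 30 —(−1)→ 29
29 —HB3→ 3^3 + 2 —bump→ 4^4 + 2 = 258 —(−1)→ 257
257 —HB4→ 4^4 + 1 —bump→ 5^5 + 1 = 3126 —(−1)→ 3125
3125 —HB5→ 5^5 —bump→ 6^6 = 46656 —(−1)→ 46655
46655 —HB6→ 5·6^5 + 5·6^4 + 5·6^3 + 5·6^2 + 5·6 + 5 —bump→ 5·7^5 + 5·7^4 + 5·7^3 + 5·7^2 + 5·7 + 5 = 98040 —(−1)→ 98039

98040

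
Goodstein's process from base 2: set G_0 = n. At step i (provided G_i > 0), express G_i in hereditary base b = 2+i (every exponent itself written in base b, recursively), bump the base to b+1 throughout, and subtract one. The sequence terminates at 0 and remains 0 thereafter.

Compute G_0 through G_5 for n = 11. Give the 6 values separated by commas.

11, 84, 1027, 15627, 279937, 5764801

base 2: 11 = 2^(2 + 1) + 2 + 1; at 3: 3^(3 + 1) + 3 + 1 = 85; next = 84
base 3: 84 = 3^(3 + 1) + 3; at 4: 4^(4 + 1) + 4 = 1028; next = 1027
base 4: 1027 = 4^(4 + 1) + 3; at 5: 5^(5 + 1) + 3 = 15628; next = 15627
base 5: 15627 = 5^(5 + 1) + 2; at 6: 6^(6 + 1) + 2 = 279938; next = 279937
base 6: 279937 = 6^(6 + 1) + 1; at 7: 7^(7 + 1) + 1 = 5764802; next = 5764801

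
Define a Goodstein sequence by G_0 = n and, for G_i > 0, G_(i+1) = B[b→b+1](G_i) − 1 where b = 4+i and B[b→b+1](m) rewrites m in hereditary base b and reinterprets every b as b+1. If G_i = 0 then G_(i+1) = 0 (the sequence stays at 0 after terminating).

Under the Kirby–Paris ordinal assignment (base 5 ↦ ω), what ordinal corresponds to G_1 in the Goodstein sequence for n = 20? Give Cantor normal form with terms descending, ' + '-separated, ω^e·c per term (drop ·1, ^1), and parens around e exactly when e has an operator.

ω^2 + 4

G_0=20  [base 4] 4^2 + 4  →[4↦5]→  5^2 + 5 = 30  −1 ⇒ G_1=29
G_1=29  [base 5] 5^2 + 4  →[5↦6]→  6^2 + 4 = 40  −1 ⇒ G_2=39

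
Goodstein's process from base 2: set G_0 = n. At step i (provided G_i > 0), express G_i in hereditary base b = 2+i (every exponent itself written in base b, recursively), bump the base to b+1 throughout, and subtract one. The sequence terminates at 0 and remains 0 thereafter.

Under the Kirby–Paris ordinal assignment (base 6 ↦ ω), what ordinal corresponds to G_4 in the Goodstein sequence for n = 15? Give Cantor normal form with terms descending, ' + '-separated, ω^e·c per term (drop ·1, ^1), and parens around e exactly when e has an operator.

i=0: 15 = 2^(2 + 1) + 2^2 + 2 + 1 (b=2); 2→3: 3^(3 + 1) + 3^3 + 3 + 1 = 112; 112−1 = 111
i=1: 111 = 3^(3 + 1) + 3^3 + 3 (b=3); 3→4: 4^(4 + 1) + 4^4 + 4 = 1284; 1284−1 = 1283
i=2: 1283 = 4^(4 + 1) + 4^4 + 3 (b=4); 4→5: 5^(5 + 1) + 5^5 + 3 = 18753; 18753−1 = 18752
i=3: 18752 = 5^(5 + 1) + 5^5 + 2 (b=5); 5→6: 6^(6 + 1) + 6^6 + 2 = 326594; 326594−1 = 326593

ω^(ω + 1) + ω^ω + 1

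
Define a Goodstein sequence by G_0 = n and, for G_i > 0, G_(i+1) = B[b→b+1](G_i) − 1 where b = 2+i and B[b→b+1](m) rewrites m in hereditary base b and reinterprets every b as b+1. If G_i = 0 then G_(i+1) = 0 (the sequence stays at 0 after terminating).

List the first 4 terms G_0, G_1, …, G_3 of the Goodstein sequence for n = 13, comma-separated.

13, 108, 1279, 16092

[0] 13 ≡ 2^(2 + 1) + 2^2 + 1 (base 2). Lift 3: 109. −1: 108.
[1] 108 ≡ 3^(3 + 1) + 3^3 (base 3). Lift 4: 1280. −1: 1279.
[2] 1279 ≡ 4^(4 + 1) + 3·4^3 + 3·4^2 + 3·4 + 3 (base 4). Lift 5: 16093. −1: 16092.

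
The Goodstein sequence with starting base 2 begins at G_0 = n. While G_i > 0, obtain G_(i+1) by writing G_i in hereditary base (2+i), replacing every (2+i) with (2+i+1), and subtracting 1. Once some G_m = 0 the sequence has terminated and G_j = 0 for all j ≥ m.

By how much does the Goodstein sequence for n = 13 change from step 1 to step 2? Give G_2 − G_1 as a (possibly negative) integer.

base 2: 13 = 2^(2 + 1) + 2^2 + 1; at 3: 3^(3 + 1) + 3^3 + 1 = 109; next = 108
base 3: 108 = 3^(3 + 1) + 3^3; at 4: 4^(4 + 1) + 4^4 = 1280; next = 1279

1171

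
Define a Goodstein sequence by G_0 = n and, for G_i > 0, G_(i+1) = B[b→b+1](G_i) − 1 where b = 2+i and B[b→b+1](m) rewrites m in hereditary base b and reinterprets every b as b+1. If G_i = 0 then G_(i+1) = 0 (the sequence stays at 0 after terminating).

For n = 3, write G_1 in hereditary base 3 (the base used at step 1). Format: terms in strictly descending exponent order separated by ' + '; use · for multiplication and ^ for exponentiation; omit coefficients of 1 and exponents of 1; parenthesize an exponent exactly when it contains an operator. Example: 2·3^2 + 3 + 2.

3

base 2: 3 = 2 + 1; at 3: 3 + 1 = 4; next = 3
base 3: 3 = 3; at 4: 4 = 4; next = 3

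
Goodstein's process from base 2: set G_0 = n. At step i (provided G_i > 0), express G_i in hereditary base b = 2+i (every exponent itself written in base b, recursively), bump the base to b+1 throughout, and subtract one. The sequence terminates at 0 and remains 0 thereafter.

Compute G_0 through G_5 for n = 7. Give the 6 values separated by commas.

step 0: 7 = 2^2 + 2 + 1; sub 3 for 2: 3^3 + 3 + 1; = 31; G_1 = 31−1 = 30
step 1: 30 = 3^3 + 3; sub 4 for 3: 4^4 + 4; = 260; G_2 = 260−1 = 259
step 2: 259 = 4^4 + 3; sub 5 for 4: 5^5 + 3; = 3128; G_3 = 3128−1 = 3127
step 3: 3127 = 5^5 + 2; sub 6 for 5: 6^6 + 2; = 46658; G_4 = 46658−1 = 46657
step 4: 46657 = 6^6 + 1; sub 7 for 6: 7^7 + 1; = 823544; G_5 = 823544−1 = 823543

7, 30, 259, 3127, 46657, 823543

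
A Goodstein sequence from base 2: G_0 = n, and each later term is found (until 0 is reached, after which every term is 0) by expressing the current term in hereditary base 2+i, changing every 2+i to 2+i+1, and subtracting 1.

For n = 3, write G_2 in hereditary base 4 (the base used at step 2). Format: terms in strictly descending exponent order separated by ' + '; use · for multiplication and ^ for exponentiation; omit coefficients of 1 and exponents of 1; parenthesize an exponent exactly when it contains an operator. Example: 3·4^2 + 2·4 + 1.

[0] 3 ≡ 2 + 1 (base 2). Lift 3: 4. −1: 3.
[1] 3 ≡ 3 (base 3). Lift 4: 4. −1: 3.
[2] 3 ≡ 3 (base 4). Lift 5: 3. −1: 2.

3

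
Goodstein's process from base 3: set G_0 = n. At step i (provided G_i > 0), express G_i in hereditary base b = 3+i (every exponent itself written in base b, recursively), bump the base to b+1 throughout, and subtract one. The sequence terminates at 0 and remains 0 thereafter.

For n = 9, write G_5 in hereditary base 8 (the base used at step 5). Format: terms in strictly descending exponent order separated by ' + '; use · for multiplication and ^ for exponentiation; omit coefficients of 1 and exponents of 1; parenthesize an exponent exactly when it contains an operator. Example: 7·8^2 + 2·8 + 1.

2·8 + 7

9 —HB3→ 3^2 —bump→ 4^2 = 16 —(−1)→ 15
15 —HB4→ 3·4 + 3 —bump→ 3·5 + 3 = 18 —(−1)→ 17
17 —HB5→ 3·5 + 2 —bump→ 3·6 + 2 = 20 —(−1)→ 19
19 —HB6→ 3·6 + 1 —bump→ 3·7 + 1 = 22 —(−1)→ 21
21 —HB7→ 3·7 —bump→ 3·8 = 24 —(−1)→ 23
23 —HB8→ 2·8 + 7 —bump→ 2·9 + 7 = 25 —(−1)→ 24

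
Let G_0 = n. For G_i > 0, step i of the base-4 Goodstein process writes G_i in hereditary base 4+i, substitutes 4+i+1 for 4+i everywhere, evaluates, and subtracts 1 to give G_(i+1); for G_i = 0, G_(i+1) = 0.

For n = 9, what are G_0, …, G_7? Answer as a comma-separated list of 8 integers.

G_0=9  [base 4] 2·4 + 1  →[4↦5]→  2·5 + 1 = 11  −1 ⇒ G_1=10
G_1=10  [base 5] 2·5  →[5↦6]→  2·6 = 12  −1 ⇒ G_2=11
G_2=11  [base 6] 6 + 5  →[6↦7]→  7 + 5 = 12  −1 ⇒ G_3=11
G_3=11  [base 7] 7 + 4  →[7↦8]→  8 + 4 = 12  −1 ⇒ G_4=11
G_4=11  [base 8] 8 + 3  →[8↦9]→  9 + 3 = 12  −1 ⇒ G_5=11
G_5=11  [base 9] 9 + 2  →[9↦10]→  10 + 2 = 12  −1 ⇒ G_6=11
G_6=11  [base 10] 10 + 1  →[10↦11]→  11 + 1 = 12  −1 ⇒ G_7=11

9, 10, 11, 11, 11, 11, 11, 11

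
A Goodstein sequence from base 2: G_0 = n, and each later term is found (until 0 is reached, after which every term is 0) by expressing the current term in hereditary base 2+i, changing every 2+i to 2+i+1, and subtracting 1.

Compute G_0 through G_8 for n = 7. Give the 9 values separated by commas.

7, 30, 259, 3127, 46657, 823543, 16777215, 37665879, 77777775

base 2: 7 = 2^2 + 2 + 1; at 3: 3^3 + 3 + 1 = 31; next = 30
base 3: 30 = 3^3 + 3; at 4: 4^4 + 4 = 260; next = 259
base 4: 259 = 4^4 + 3; at 5: 5^5 + 3 = 3128; next = 3127
base 5: 3127 = 5^5 + 2; at 6: 6^6 + 2 = 46658; next = 46657
base 6: 46657 = 6^6 + 1; at 7: 7^7 + 1 = 823544; next = 823543
base 7: 823543 = 7^7; at 8: 8^8 = 16777216; next = 16777215
base 8: 16777215 = 7·8^7 + 7·8^6 + 7·8^5 + 7·8^4 + 7·8^3 + 7·8^2 + 7·8 + 7; at 9: 7·9^7 + 7·9^6 + 7·9^5 + 7·9^4 + 7·9^3 + 7·9^2 + 7·9 + 7 = 37665880; next = 37665879
base 9: 37665879 = 7·9^7 + 7·9^6 + 7·9^5 + 7·9^4 + 7·9^3 + 7·9^2 + 7·9 + 6; at 10: 7·10^7 + 7·10^6 + 7·10^5 + 7·10^4 + 7·10^3 + 7·10^2 + 7·10 + 6 = 77777776; next = 77777775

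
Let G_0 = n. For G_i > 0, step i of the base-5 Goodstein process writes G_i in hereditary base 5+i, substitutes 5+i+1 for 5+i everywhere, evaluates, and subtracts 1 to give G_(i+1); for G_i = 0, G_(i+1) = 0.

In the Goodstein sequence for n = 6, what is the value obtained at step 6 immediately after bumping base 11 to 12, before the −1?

G_0 = 6. HB_5(6) = 5 + 1. Bump = 7. G_1 = 6.
G_1 = 6. HB_6(6) = 6. Bump = 7. G_2 = 6.
G_2 = 6. HB_7(6) = 6. Bump = 6. G_3 = 5.
G_3 = 5. HB_8(5) = 5. Bump = 5. G_4 = 4.
G_4 = 4. HB_9(4) = 4. Bump = 4. G_5 = 3.
G_5 = 3. HB_10(3) = 3. Bump = 3. G_6 = 2.
G_6 = 2. HB_11(2) = 2. Bump = 2. G_7 = 1.

2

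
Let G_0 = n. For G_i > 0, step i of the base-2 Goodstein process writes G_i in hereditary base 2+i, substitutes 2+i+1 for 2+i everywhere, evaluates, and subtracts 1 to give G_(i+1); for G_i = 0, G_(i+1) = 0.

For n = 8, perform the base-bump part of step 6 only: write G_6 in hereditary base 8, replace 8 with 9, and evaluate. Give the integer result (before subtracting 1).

G_0 = 8. HB_2(8) = 2^(2 + 1). Bump = 81. G_1 = 80.
G_1 = 80. HB_3(80) = 2·3^3 + 2·3^2 + 2·3 + 2. Bump = 554. G_2 = 553.
G_2 = 553. HB_4(553) = 2·4^4 + 2·4^2 + 2·4 + 1. Bump = 6311. G_3 = 6310.
G_3 = 6310. HB_5(6310) = 2·5^5 + 2·5^2 + 2·5. Bump = 93396. G_4 = 93395.
G_4 = 93395. HB_6(93395) = 2·6^6 + 2·6^2 + 6 + 5. Bump = 1647196. G_5 = 1647195.
G_5 = 1647195. HB_7(1647195) = 2·7^7 + 2·7^2 + 7 + 4. Bump = 33554572. G_6 = 33554571.
G_6 = 33554571. HB_8(33554571) = 2·8^8 + 2·8^2 + 8 + 3. Bump = 774841152. G_7 = 774841151.

774841152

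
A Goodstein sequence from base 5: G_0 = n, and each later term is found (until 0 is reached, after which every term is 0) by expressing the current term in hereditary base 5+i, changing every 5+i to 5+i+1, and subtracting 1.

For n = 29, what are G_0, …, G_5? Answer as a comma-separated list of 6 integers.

G_0=29  [base 5] 5^2 + 4  →[5↦6]→  6^2 + 4 = 40  −1 ⇒ G_1=39
G_1=39  [base 6] 6^2 + 3  →[6↦7]→  7^2 + 3 = 52  −1 ⇒ G_2=51
G_2=51  [base 7] 7^2 + 2  →[7↦8]→  8^2 + 2 = 66  −1 ⇒ G_3=65
G_3=65  [base 8] 8^2 + 1  →[8↦9]→  9^2 + 1 = 82  −1 ⇒ G_4=81
G_4=81  [base 9] 9^2  →[9↦10]→  10^2 = 100  −1 ⇒ G_5=99

29, 39, 51, 65, 81, 99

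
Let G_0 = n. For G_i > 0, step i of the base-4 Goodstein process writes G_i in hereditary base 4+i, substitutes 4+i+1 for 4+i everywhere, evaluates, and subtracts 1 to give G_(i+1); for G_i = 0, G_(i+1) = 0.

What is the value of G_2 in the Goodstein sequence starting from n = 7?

(0) 7|_4 = 4 + 3 ↦ 5 + 3|_5 = 8 ⇒ 7
(1) 7|_5 = 5 + 2 ↦ 6 + 2|_6 = 8 ⇒ 7
(2) 7|_6 = 6 + 1 ↦ 7 + 1|_7 = 8 ⇒ 7

7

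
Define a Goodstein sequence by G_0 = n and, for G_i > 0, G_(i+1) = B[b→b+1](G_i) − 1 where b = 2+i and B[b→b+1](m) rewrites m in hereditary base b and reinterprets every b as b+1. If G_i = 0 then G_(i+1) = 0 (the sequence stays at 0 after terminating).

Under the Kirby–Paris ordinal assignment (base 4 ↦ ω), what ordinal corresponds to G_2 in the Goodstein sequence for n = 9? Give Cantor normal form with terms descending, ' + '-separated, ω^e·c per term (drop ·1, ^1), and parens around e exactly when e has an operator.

base 2: 9 = 2^(2 + 1) + 1; at 3: 3^(3 + 1) + 1 = 82; next = 81
base 3: 81 = 3^(3 + 1); at 4: 4^(4 + 1) = 1024; next = 1023
base 4: 1023 = 3·4^4 + 3·4^3 + 3·4^2 + 3·4 + 3; at 5: 3·5^5 + 3·5^3 + 3·5^2 + 3·5 + 3 = 9843; next = 9842

ω^ω·3 + ω^3·3 + ω^2·3 + ω·3 + 3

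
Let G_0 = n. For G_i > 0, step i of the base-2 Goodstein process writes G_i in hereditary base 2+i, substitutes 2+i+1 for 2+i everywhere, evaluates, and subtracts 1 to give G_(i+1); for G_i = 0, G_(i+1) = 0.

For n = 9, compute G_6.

G_0 = 9. HB_2(9) = 2^(2 + 1) + 1. Bump = 82. G_1 = 81.
G_1 = 81. HB_3(81) = 3^(3 + 1). Bump = 1024. G_2 = 1023.
G_2 = 1023. HB_4(1023) = 3·4^4 + 3·4^3 + 3·4^2 + 3·4 + 3. Bump = 9843. G_3 = 9842.
G_3 = 9842. HB_5(9842) = 3·5^5 + 3·5^3 + 3·5^2 + 3·5 + 2. Bump = 140744. G_4 = 140743.
G_4 = 140743. HB_6(140743) = 3·6^6 + 3·6^3 + 3·6^2 + 3·6 + 1. Bump = 2471827. G_5 = 2471826.
G_5 = 2471826. HB_7(2471826) = 3·7^7 + 3·7^3 + 3·7^2 + 3·7. Bump = 50333400. G_6 = 50333399.
G_6 = 50333399. HB_8(50333399) = 3·8^8 + 3·8^3 + 3·8^2 + 2·8 + 7. Bump = 1162263922. G_7 = 1162263921.

50333399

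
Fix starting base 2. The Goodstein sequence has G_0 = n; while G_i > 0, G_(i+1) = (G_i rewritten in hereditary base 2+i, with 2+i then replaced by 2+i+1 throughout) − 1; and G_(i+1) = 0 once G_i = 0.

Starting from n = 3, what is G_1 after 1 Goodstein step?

3

G_0=3  [base 2] 2 + 1  →[2↦3]→  3 + 1 = 4  −1 ⇒ G_1=3
G_1=3  [base 3] 3  →[3↦4]→  4 = 4  −1 ⇒ G_2=3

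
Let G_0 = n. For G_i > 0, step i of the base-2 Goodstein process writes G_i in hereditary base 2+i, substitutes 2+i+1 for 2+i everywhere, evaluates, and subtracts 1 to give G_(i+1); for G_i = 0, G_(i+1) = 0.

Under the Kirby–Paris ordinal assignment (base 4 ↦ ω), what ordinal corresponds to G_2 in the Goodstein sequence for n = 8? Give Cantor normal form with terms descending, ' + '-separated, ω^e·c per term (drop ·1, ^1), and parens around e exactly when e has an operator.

ω^ω·2 + ω^2·2 + ω·2 + 1

base 2: 8 = 2^(2 + 1); at 3: 3^(3 + 1) = 81; next = 80
base 3: 80 = 2·3^3 + 2·3^2 + 2·3 + 2; at 4: 2·4^4 + 2·4^2 + 2·4 + 2 = 554; next = 553
base 4: 553 = 2·4^4 + 2·4^2 + 2·4 + 1; at 5: 2·5^5 + 2·5^2 + 2·5 + 1 = 6311; next = 6310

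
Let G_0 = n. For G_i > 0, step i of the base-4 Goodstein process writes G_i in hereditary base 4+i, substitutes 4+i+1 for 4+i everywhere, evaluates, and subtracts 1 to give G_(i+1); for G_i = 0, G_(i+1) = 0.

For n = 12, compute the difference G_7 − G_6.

[0] 12 ≡ 3·4 (base 4). Lift 5: 15. −1: 14.
[1] 14 ≡ 2·5 + 4 (base 5). Lift 6: 16. −1: 15.
[2] 15 ≡ 2·6 + 3 (base 6). Lift 7: 17. −1: 16.
[3] 16 ≡ 2·7 + 2 (base 7). Lift 8: 18. −1: 17.
[4] 17 ≡ 2·8 + 1 (base 8). Lift 9: 19. −1: 18.
[5] 18 ≡ 2·9 (base 9). Lift 10: 20. −1: 19.
[6] 19 ≡ 10 + 9 (base 10). Lift 11: 20. −1: 19.

0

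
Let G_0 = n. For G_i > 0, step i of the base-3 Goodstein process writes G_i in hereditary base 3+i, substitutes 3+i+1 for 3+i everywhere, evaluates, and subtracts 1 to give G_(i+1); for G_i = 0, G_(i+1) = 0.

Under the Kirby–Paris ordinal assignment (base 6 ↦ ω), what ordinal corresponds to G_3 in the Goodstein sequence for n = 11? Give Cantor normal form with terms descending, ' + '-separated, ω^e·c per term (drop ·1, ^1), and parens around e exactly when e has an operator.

ω·5 + 5

G_0=11  [base 3] 3^2 + 2  →[3↦4]→  4^2 + 2 = 18  −1 ⇒ G_1=17
G_1=17  [base 4] 4^2 + 1  →[4↦5]→  5^2 + 1 = 26  −1 ⇒ G_2=25
G_2=25  [base 5] 5^2  →[5↦6]→  6^2 = 36  −1 ⇒ G_3=35
G_3=35  [base 6] 5·6 + 5  →[6↦7]→  5·7 + 5 = 40  −1 ⇒ G_4=39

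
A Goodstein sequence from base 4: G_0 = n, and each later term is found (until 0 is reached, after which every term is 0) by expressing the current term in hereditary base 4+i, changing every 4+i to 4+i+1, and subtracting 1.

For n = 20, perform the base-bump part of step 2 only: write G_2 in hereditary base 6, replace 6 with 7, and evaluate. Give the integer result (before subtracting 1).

(0) 20|_4 = 4^2 + 4 ↦ 5^2 + 5|_5 = 30 ⇒ 29
(1) 29|_5 = 5^2 + 4 ↦ 6^2 + 4|_6 = 40 ⇒ 39
(2) 39|_6 = 6^2 + 3 ↦ 7^2 + 3|_7 = 52 ⇒ 51

52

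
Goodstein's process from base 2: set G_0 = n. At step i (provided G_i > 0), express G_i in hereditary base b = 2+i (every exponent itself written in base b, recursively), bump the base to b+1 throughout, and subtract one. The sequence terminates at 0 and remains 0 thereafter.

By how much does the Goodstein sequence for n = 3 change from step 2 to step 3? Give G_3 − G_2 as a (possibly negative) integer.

[0] 3 ≡ 2 + 1 (base 2). Lift 3: 4. −1: 3.
[1] 3 ≡ 3 (base 3). Lift 4: 4. −1: 3.
[2] 3 ≡ 3 (base 4). Lift 5: 3. −1: 2.

-1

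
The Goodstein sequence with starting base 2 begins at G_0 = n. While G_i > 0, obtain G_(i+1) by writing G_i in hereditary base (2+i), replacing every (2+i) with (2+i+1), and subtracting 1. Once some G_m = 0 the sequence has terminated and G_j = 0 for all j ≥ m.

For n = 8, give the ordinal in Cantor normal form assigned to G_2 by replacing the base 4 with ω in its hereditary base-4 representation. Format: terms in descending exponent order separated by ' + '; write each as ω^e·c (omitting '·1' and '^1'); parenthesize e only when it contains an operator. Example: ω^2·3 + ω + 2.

ω^ω·2 + ω^2·2 + ω·2 + 1

base 2: 8 = 2^(2 + 1); at 3: 3^(3 + 1) = 81; next = 80
base 3: 80 = 2·3^3 + 2·3^2 + 2·3 + 2; at 4: 2·4^4 + 2·4^2 + 2·4 + 2 = 554; next = 553
base 4: 553 = 2·4^4 + 2·4^2 + 2·4 + 1; at 5: 2·5^5 + 2·5^2 + 2·5 + 1 = 6311; next = 6310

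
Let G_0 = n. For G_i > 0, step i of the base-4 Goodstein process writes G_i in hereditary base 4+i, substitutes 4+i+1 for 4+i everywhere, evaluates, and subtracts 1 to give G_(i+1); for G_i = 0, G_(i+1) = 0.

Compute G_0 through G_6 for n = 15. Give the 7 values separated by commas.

15, 17, 19, 21, 23, 24, 25

15 —HB4→ 3·4 + 3 —bump→ 3·5 + 3 = 18 —(−1)→ 17
17 —HB5→ 3·5 + 2 —bump→ 3·6 + 2 = 20 —(−1)→ 19
19 —HB6→ 3·6 + 1 —bump→ 3·7 + 1 = 22 —(−1)→ 21
21 —HB7→ 3·7 —bump→ 3·8 = 24 —(−1)→ 23
23 —HB8→ 2·8 + 7 —bump→ 2·9 + 7 = 25 —(−1)→ 24
24 —HB9→ 2·9 + 6 —bump→ 2·10 + 6 = 26 —(−1)→ 25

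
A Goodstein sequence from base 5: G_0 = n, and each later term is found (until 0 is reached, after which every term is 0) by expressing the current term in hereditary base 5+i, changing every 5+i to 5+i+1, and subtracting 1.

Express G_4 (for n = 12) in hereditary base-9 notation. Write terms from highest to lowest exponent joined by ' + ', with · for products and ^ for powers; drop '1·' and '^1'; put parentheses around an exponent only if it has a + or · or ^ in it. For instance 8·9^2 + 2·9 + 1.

9 + 6

G_0 = 12. HB_5(12) = 2·5 + 2. Bump = 14. G_1 = 13.
G_1 = 13. HB_6(13) = 2·6 + 1. Bump = 15. G_2 = 14.
G_2 = 14. HB_7(14) = 2·7. Bump = 16. G_3 = 15.
G_3 = 15. HB_8(15) = 8 + 7. Bump = 16. G_4 = 15.
G_4 = 15. HB_9(15) = 9 + 6. Bump = 16. G_5 = 15.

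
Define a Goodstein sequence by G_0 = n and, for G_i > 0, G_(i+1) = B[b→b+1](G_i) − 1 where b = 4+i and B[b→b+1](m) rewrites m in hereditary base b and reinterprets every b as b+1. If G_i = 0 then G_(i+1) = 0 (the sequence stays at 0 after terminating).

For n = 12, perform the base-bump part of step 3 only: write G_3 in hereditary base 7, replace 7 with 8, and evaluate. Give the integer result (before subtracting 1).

(0) 12|_4 = 3·4 ↦ 3·5|_5 = 15 ⇒ 14
(1) 14|_5 = 2·5 + 4 ↦ 2·6 + 4|_6 = 16 ⇒ 15
(2) 15|_6 = 2·6 + 3 ↦ 2·7 + 3|_7 = 17 ⇒ 16
(3) 16|_7 = 2·7 + 2 ↦ 2·8 + 2|_8 = 18 ⇒ 17

18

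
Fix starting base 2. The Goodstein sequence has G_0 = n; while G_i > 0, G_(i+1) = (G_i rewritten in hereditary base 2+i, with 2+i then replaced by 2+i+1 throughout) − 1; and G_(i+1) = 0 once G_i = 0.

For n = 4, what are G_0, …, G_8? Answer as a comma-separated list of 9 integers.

4, 26, 41, 60, 83, 109, 139, 173, 211

G_0 = 4. HB_2(4) = 2^2. Bump = 27. G_1 = 26.
G_1 = 26. HB_3(26) = 2·3^2 + 2·3 + 2. Bump = 42. G_2 = 41.
G_2 = 41. HB_4(41) = 2·4^2 + 2·4 + 1. Bump = 61. G_3 = 60.
G_3 = 60. HB_5(60) = 2·5^2 + 2·5. Bump = 84. G_4 = 83.
G_4 = 83. HB_6(83) = 2·6^2 + 6 + 5. Bump = 110. G_5 = 109.
G_5 = 109. HB_7(109) = 2·7^2 + 7 + 4. Bump = 140. G_6 = 139.
G_6 = 139. HB_8(139) = 2·8^2 + 8 + 3. Bump = 174. G_7 = 173.
G_7 = 173. HB_9(173) = 2·9^2 + 9 + 2. Bump = 212. G_8 = 211.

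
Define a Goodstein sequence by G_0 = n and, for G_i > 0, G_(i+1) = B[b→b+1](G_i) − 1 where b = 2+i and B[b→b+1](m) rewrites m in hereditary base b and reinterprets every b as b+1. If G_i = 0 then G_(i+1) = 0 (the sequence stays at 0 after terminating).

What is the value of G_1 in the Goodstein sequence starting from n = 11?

84

[0] 11 ≡ 2^(2 + 1) + 2 + 1 (base 2). Lift 3: 85. −1: 84.
[1] 84 ≡ 3^(3 + 1) + 3 (base 3). Lift 4: 1028. −1: 1027.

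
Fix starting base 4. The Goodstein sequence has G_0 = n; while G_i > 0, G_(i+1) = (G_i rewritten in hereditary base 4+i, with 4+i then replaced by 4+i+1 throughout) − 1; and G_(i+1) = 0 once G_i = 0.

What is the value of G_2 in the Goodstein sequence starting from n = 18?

36

i=0: 18 = 4^2 + 2 (b=4); 4→5: 5^2 + 2 = 27; 27−1 = 26
i=1: 26 = 5^2 + 1 (b=5); 5→6: 6^2 + 1 = 37; 37−1 = 36
i=2: 36 = 6^2 (b=6); 6→7: 7^2 = 49; 49−1 = 48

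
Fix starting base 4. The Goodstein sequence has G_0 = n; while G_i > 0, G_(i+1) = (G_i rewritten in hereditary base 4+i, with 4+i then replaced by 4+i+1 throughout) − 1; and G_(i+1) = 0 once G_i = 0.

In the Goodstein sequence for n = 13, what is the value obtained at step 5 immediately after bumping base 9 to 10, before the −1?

[0] 13 ≡ 3·4 + 1 (base 4). Lift 5: 16. −1: 15.
[1] 15 ≡ 3·5 (base 5). Lift 6: 18. −1: 17.
[2] 17 ≡ 2·6 + 5 (base 6). Lift 7: 19. −1: 18.
[3] 18 ≡ 2·7 + 4 (base 7). Lift 8: 20. −1: 19.
[4] 19 ≡ 2·8 + 3 (base 8). Lift 9: 21. −1: 20.
[5] 20 ≡ 2·9 + 2 (base 9). Lift 10: 22. −1: 21.

22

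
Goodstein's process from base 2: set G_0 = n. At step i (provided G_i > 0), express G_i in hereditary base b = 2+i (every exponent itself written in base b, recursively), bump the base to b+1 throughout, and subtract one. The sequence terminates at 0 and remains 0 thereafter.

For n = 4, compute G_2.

G_0=4  [base 2] 2^2  →[2↦3]→  3^3 = 27  −1 ⇒ G_1=26
G_1=26  [base 3] 2·3^2 + 2·3 + 2  →[3↦4]→  2·4^2 + 2·4 + 2 = 42  −1 ⇒ G_2=41
G_2=41  [base 4] 2·4^2 + 2·4 + 1  →[4↦5]→  2·5^2 + 2·5 + 1 = 61  −1 ⇒ G_3=60

41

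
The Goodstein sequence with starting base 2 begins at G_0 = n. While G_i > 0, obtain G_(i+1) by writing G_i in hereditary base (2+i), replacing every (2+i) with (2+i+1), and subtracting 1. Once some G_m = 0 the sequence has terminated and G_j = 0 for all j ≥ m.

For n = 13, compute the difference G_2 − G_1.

1171

step 0: 13 = 2^(2 + 1) + 2^2 + 1; sub 3 for 2: 3^(3 + 1) + 3^3 + 1; = 109; G_1 = 109−1 = 108
step 1: 108 = 3^(3 + 1) + 3^3; sub 4 for 3: 4^(4 + 1) + 4^4; = 1280; G_2 = 1280−1 = 1279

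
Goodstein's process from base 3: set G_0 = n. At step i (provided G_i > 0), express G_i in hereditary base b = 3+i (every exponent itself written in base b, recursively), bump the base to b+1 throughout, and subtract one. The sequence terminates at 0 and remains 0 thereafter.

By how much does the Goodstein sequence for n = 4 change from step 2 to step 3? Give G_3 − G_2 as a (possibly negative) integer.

-1

G_0=4  [base 3] 3 + 1  →[3↦4]→  4 + 1 = 5  −1 ⇒ G_1=4
G_1=4  [base 4] 4  →[4↦5]→  5 = 5  −1 ⇒ G_2=4
G_2=4  [base 5] 4  →[5↦6]→  4 = 4  −1 ⇒ G_3=3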